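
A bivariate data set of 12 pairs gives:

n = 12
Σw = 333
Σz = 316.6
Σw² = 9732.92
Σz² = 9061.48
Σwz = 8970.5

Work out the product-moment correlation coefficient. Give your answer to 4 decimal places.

r = (nΣwz − ΣwΣz) / √[(nΣw² − (Σw)²)(nΣz² − (Σz)²)]
Numerator: 12×8970.5 − 333×316.6 = 2218.2
Denominator: √[(116795.04 − 110889)(108737.76 − 100235.56)] = √[5906.04 × 8502.2] = 7086.2073
r = 2218.2 / 7086.2073 ≈ 0.3130

0.3130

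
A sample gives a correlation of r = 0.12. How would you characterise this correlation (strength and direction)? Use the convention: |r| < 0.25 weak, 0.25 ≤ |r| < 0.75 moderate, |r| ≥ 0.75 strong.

r = 0.12 > 0 so the relationship is positive.
|r| = 0.12, which falls in the weak range.

weak positive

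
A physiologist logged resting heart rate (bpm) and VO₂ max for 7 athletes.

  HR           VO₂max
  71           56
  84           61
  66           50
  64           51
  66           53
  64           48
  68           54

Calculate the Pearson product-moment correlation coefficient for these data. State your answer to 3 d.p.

0.927

n = 7, Σx = 483, Σy = 373, Σx² = 33625, Σy² = 19987, Σxy = 25906
nΣxy − ΣxΣy = 181342 − 180159 = 1183
nΣx² − (Σx)² = 235375 − 233289 = 2086; nΣy² − (Σy)² = 139909 − 139129 = 780
r = 1183 / √(2086 × 780) = 1183 / 1275.5705 ≈ 0.927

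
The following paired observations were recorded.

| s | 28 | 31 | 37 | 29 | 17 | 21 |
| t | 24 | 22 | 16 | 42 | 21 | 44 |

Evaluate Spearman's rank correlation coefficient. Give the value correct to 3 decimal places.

Rank s: 3, 5, 6, 4, 1, 2
Rank t: 4, 3, 1, 5, 2, 6
d = rank(s) − rank(t): -1, 2, 5, -1, -1, -4; Σd² = 48
ρ = 1 − 6Σd² / [n(n²−1)] = 1 − 6×48 / (6×35) = 1 − 288/210 ≈ -0.371

-0.371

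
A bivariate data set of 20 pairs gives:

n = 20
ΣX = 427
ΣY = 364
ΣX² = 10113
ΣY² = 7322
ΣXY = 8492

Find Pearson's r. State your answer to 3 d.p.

0.865

r = (nΣXY − ΣXΣY) / √[(nΣX² − (ΣX)²)(nΣY² − (ΣY)²)]
Numerator: 20×8492 − 427×364 = 14412
Denominator: √[(202260 − 182329)(146440 − 132496)] = √[19931 × 13944] = 16670.8687
r = 14412 / 16670.8687 ≈ 0.865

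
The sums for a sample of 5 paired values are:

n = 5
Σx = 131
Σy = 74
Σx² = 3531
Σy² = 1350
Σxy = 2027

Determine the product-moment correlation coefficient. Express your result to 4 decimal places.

0.5559

r = (nΣxy − ΣxΣy) / √[(nΣx² − (Σx)²)(nΣy² − (Σy)²)]
Numerator: 5×2027 − 131×74 = 441
Denominator: √[(17655 − 17161)(6750 − 5476)] = √[494 × 1274] = 793.3196
r = 441 / 793.3196 ≈ 0.5559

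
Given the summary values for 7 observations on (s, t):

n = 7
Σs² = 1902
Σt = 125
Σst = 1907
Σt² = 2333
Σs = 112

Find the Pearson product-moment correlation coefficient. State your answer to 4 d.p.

-0.8829

r = (nΣst − ΣsΣt) / √[(nΣs² − (Σs)²)(nΣt² − (Σt)²)]
Numerator: 7×1907 − 112×125 = -651
Denominator: √[(13314 − 12544)(16331 − 15625)] = √[770 × 706] = 737.3059
r = -651 / 737.3059 ≈ -0.8829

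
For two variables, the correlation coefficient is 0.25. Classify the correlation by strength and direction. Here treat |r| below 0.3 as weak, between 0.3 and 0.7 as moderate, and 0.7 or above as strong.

weak positive

r = 0.25 > 0 so the relationship is positive.
|r| = 0.25, which falls in the weak range.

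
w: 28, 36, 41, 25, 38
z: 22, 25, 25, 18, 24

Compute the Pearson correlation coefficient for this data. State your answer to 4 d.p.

0.9043

n = 5, Σw = 168, Σz = 114, Σw² = 5830, Σz² = 2634, Σwz = 3903
nΣwz − ΣwΣz = 19515 − 19152 = 363
nΣw² − (Σw)² = 29150 − 28224 = 926; nΣz² − (Σz)² = 13170 − 12996 = 174
r = 363 / √(926 × 174) = 363 / 401.4025 ≈ 0.9043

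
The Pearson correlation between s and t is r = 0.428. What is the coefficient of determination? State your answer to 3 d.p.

0.183

r² = (0.428)² = 0.183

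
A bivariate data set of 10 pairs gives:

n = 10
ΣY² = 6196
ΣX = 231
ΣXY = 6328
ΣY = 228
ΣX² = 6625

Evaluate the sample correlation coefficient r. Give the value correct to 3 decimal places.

0.936

r = (nΣXY − ΣXΣY) / √[(nΣX² − (ΣX)²)(nΣY² − (ΣY)²)]
Numerator: 10×6328 − 231×228 = 10612
Denominator: √[(66250 − 53361)(61960 − 51984)] = √[12889 × 9976] = 11339.3414
r = 10612 / 11339.3414 ≈ 0.936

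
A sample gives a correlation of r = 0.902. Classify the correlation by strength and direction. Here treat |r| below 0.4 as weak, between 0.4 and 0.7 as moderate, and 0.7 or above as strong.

r = 0.902 > 0 so the relationship is positive.
|r| = 0.902, which falls in the strong range.

strong positive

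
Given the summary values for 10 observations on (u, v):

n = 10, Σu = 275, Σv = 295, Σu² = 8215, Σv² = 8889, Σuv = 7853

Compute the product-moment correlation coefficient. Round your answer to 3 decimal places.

-0.744

r = (nΣuv − ΣuΣv) / √[(nΣu² − (Σu)²)(nΣv² − (Σv)²)]
Numerator: 10×7853 − 275×295 = -2595
Denominator: √[(82150 − 75625)(88890 − 87025)] = √[6525 × 1865] = 3488.4273
r = -2595 / 3488.4273 ≈ -0.744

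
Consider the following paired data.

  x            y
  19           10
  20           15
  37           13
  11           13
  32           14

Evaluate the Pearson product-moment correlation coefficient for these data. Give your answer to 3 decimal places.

n = 5, Σx = 119, Σy = 65, Σx² = 3275, Σy² = 859, Σxy = 1562
nΣxy − ΣxΣy = 7810 − 7735 = 75
nΣx² − (Σx)² = 16375 − 14161 = 2214; nΣy² − (Σy)² = 4295 − 4225 = 70
r = 75 / √(2214 × 70) = 75 / 393.6750 ≈ 0.191

0.191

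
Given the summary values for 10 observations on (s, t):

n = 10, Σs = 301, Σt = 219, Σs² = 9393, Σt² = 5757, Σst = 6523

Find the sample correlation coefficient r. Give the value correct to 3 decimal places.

-0.122

r = (nΣst − ΣsΣt) / √[(nΣs² − (Σs)²)(nΣt² − (Σt)²)]
Numerator: 10×6523 − 301×219 = -689
Denominator: √[(93930 − 90601)(57570 − 47961)] = √[3329 × 9609] = 5655.8254
r = -689 / 5655.8254 ≈ -0.122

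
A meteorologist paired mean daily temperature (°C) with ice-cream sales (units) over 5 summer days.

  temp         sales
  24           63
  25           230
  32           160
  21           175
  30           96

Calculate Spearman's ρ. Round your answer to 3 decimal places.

-0.100

Rank temp: 2, 3, 5, 1, 4
Rank sales: 1, 5, 3, 4, 2
d = rank(temp) − rank(sales): 1, -2, 2, -3, 2; Σd² = 22
ρ = 1 − 6Σd² / [n(n²−1)] = 1 − 6×22 / (5×24) = 1 − 132/120 ≈ -0.100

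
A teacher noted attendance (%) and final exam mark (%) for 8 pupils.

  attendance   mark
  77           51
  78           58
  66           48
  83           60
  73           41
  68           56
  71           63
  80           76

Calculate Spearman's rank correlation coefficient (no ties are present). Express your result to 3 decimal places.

0.524

Rank attendance: 5, 6, 1, 8, 4, 2, 3, 7
Rank mark: 3, 5, 2, 6, 1, 4, 7, 8
d = rank(attendance) − rank(mark): 2, 1, -1, 2, 3, -2, -4, -1; Σd² = 40
ρ = 1 − 6Σd² / [n(n²−1)] = 1 − 6×40 / (8×63) = 1 − 240/504 ≈ 0.524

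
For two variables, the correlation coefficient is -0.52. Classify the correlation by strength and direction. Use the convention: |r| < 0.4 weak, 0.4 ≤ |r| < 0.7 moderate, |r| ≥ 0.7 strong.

r = -0.52 < 0 so the relationship is negative.
|r| = 0.52, which falls in the moderate range.

moderate negative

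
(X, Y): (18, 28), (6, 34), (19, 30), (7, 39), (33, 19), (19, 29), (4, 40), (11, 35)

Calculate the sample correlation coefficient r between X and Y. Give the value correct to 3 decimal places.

n = 8, ΣX = 117, ΣY = 254, ΣX² = 2357, ΣY² = 8388, ΣXY = 3274
nΣXY − ΣXΣY = 26192 − 29718 = -3526
nΣX² − (ΣX)² = 18856 − 13689 = 5167; nΣY² − (ΣY)² = 67104 − 64516 = 2588
r = -3526 / √(5167 × 2588) = -3526 / 3656.8013 ≈ -0.964

-0.964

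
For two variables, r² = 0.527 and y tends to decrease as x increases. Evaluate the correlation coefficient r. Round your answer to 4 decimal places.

|r| = √0.527 = 0.7259
The association is negative, so r = −0.7259.

-0.7259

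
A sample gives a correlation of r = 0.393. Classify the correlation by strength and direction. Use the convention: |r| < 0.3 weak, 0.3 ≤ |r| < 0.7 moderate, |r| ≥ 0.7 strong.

r = 0.393 > 0 so the relationship is positive.
|r| = 0.393, which falls in the moderate range.

moderate positive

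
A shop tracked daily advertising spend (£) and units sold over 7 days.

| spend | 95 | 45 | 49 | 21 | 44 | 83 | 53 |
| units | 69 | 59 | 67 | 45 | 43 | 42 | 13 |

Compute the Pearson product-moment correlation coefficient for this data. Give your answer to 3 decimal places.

n = 7, Σx = 390, Σy = 338, Σx² = 25526, Σy² = 18538, Σxy = 19505
nΣxy − ΣxΣy = 136535 − 131820 = 4715
nΣx² − (Σx)² = 178682 − 152100 = 26582; nΣy² − (Σy)² = 129766 − 114244 = 15522
r = 4715 / √(26582 × 15522) = 4715 / 20312.7006 ≈ 0.232

0.232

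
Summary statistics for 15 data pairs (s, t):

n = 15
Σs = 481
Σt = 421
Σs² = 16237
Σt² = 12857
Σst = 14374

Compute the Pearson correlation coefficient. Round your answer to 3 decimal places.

r = (nΣst − ΣsΣt) / √[(nΣs² − (Σs)²)(nΣt² − (Σt)²)]
Numerator: 15×14374 − 481×421 = 13109
Denominator: √[(243555 − 231361)(192855 − 177241)] = √[12194 × 15614] = 13798.4461
r = 13109 / 13798.4461 ≈ 0.950

0.950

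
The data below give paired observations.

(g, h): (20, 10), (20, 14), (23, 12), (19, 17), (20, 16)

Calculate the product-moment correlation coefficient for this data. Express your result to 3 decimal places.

n = 5, Σg = 102, Σh = 69, Σg² = 2090, Σh² = 985, Σgh = 1399
nΣgh − ΣgΣh = 6995 − 7038 = -43
nΣg² − (Σg)² = 10450 − 10404 = 46; nΣh² − (Σh)² = 4925 − 4761 = 164
r = -43 / √(46 × 164) = -43 / 86.8562 ≈ -0.495

-0.495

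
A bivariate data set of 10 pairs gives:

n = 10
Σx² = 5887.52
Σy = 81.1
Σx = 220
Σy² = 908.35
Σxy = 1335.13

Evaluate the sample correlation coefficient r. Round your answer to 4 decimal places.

-0.8764

r = (nΣxy − ΣxΣy) / √[(nΣx² − (Σx)²)(nΣy² − (Σy)²)]
Numerator: 10×1335.13 − 220×81.1 = -4490.7
Denominator: √[(58875.2 − 48400)(9083.5 − 6577.21)] = √[10475.2 × 2506.29] = 5123.8549
r = -4490.7 / 5123.8549 ≈ -0.8764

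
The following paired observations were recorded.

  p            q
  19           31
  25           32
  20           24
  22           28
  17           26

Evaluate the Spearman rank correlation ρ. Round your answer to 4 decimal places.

Rank p: 2, 5, 3, 4, 1
Rank q: 4, 5, 1, 3, 2
d = rank(p) − rank(q): -2, 0, 2, 1, -1; Σd² = 10
ρ = 1 − 6Σd² / [n(n²−1)] = 1 − 6×10 / (5×24) = 1 − 60/120 ≈ 0.5000

0.5000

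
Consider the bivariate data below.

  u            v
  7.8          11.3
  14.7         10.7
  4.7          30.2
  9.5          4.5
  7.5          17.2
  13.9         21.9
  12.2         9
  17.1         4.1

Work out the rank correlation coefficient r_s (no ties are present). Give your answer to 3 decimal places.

Rank u: 3, 7, 1, 4, 2, 6, 5, 8
Rank v: 5, 4, 8, 2, 6, 7, 3, 1
d = rank(u) − rank(v): -2, 3, -7, 2, -4, -1, 2, 7; Σd² = 136
ρ = 1 − 6Σd² / [n(n²−1)] = 1 − 6×136 / (8×63) = 1 − 816/504 ≈ -0.619

-0.619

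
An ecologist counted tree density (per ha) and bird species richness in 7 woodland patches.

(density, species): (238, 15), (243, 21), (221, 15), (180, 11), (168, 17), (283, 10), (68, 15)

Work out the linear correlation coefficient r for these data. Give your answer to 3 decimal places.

-0.091

n = 7, Σx = 1401, Σy = 104, Σx² = 309871, Σy² = 1626, Σxy = 20674
nΣxy − ΣxΣy = 144718 − 145704 = -986
nΣx² − (Σx)² = 2169097 − 1962801 = 206296; nΣy² − (Σy)² = 11382 − 10816 = 566
r = -986 / √(206296 × 566) = -986 / 10805.7177 ≈ -0.091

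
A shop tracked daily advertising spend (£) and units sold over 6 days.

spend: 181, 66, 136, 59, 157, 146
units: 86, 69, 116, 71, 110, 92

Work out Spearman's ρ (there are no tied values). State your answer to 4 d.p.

Rank spend: 6, 2, 3, 1, 5, 4
Rank units: 3, 1, 6, 2, 5, 4
d = rank(spend) − rank(units): 3, 1, -3, -1, 0, 0; Σd² = 20
ρ = 1 − 6Σd² / [n(n²−1)] = 1 − 6×20 / (6×35) = 1 − 120/210 ≈ 0.4286

0.4286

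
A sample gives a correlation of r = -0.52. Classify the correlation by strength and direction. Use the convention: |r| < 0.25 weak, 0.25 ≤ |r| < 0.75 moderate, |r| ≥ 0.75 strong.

moderate negative

r = -0.52 < 0 so the relationship is negative.
|r| = 0.52, which falls in the moderate range.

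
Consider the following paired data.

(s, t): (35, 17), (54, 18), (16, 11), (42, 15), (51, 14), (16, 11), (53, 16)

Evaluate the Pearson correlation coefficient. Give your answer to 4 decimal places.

0.8043

n = 7, Σs = 267, Σt = 102, Σs² = 11827, Σt² = 1532, Σst = 4111
nΣst − ΣsΣt = 28777 − 27234 = 1543
nΣs² − (Σs)² = 82789 − 71289 = 11500; nΣt² − (Σt)² = 10724 − 10404 = 320
r = 1543 / √(11500 × 320) = 1543 / 1918.3326 ≈ 0.8043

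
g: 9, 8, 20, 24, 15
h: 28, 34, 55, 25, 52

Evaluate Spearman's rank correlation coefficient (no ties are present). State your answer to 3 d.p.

Rank g: 2, 1, 4, 5, 3
Rank h: 2, 3, 5, 1, 4
d = rank(g) − rank(h): 0, -2, -1, 4, -1; Σd² = 22
ρ = 1 − 6Σd² / [n(n²−1)] = 1 − 6×22 / (5×24) = 1 − 132/120 ≈ -0.100

-0.100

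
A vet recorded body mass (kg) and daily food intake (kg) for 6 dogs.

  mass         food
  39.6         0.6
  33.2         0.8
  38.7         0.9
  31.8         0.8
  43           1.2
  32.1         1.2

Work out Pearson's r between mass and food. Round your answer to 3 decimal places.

0.091

n = 6, Σx = 218.4, Σy = 5.5, Σx² = 8058.74, Σy² = 5.33, Σxy = 200.71
nΣxy − ΣxΣy = 1204.26 − 1201.2 = 3.06
nΣx² − (Σx)² = 48352.44 − 47698.56 = 653.88; nΣy² − (Σy)² = 31.98 − 30.25 = 1.73
r = 3.06 / √(653.88 × 1.73) = 3.06 / 33.6335 ≈ 0.091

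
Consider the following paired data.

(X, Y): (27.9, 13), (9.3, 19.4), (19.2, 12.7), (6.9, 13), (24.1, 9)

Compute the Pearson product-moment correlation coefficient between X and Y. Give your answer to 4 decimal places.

-0.5791

n = 5, ΣX = 87.4, ΣY = 67.1, ΣX² = 1861.96, ΣY² = 956.65, ΣXY = 1093.56
nΣXY − ΣXΣY = 5467.8 − 5864.54 = -396.74
nΣX² − (ΣX)² = 9309.8 − 7638.76 = 1671.04; nΣY² − (ΣY)² = 4783.25 − 4502.41 = 280.84
r = -396.74 / √(1671.04 × 280.84) = -396.74 / 685.0510 ≈ -0.5791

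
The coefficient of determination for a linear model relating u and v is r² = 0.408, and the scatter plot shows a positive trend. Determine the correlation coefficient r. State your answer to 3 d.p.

|r| = √0.408 = 0.639
The association is positive, so r = 0.639.

0.639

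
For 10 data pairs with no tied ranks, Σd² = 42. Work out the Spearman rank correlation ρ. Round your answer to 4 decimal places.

0.7455

ρ = 1 − 6Σd² / [n(n²−1)] = 1 − 6×42 / (10×99)
  = 1 − 252/990 = 1 − 0.25455 ≈ 0.7455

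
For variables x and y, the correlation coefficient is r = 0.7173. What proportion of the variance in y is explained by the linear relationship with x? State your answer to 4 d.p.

r² = (0.7173)² = 0.5145

0.5145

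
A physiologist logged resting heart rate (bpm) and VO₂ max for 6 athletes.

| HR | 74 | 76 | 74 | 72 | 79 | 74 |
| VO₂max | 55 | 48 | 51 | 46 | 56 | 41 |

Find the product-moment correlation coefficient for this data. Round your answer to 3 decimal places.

0.535

n = 6, Σx = 449, Σy = 297, Σx² = 33629, Σy² = 14863, Σxy = 22262
nΣxy − ΣxΣy = 133572 − 133353 = 219
nΣx² − (Σx)² = 201774 − 201601 = 173; nΣy² − (Σy)² = 89178 − 88209 = 969
r = 219 / √(173 × 969) = 219 / 409.4350 ≈ 0.535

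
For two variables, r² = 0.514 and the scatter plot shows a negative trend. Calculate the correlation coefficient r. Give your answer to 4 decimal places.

-0.7169

|r| = √0.514 = 0.7169
The association is negative, so r = −0.7169.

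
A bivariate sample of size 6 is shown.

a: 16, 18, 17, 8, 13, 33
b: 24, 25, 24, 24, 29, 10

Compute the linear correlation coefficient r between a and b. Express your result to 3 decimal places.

-0.874

n = 6, Σa = 105, Σb = 136, Σa² = 2191, Σb² = 3294, Σab = 2141
nΣab − ΣaΣb = 12846 − 14280 = -1434
nΣa² − (Σa)² = 13146 − 11025 = 2121; nΣb² − (Σb)² = 19764 − 18496 = 1268
r = -1434 / √(2121 × 1268) = -1434 / 1639.9476 ≈ -0.874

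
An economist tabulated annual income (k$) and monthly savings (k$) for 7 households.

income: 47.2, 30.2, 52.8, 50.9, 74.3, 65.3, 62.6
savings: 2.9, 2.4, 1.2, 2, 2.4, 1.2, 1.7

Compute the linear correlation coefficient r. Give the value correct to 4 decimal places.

-0.3250

n = 7, Σx = 383.3, Σy = 13.8, Σx² = 22221.87, Σy² = 29.7, Σxy = 737.62
nΣxy − ΣxΣy = 5163.34 − 5289.54 = -126.2
nΣx² − (Σx)² = 155553.09 − 146918.89 = 8634.2; nΣy² − (Σy)² = 207.9 − 190.44 = 17.46
r = -126.2 / √(8634.2 × 17.46) = -126.2 / 388.2694 ≈ -0.3250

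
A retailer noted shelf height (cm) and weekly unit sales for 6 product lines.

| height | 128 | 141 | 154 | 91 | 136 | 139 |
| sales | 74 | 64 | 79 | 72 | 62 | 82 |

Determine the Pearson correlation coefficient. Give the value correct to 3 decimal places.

0.122

n = 6, Σx = 789, Σy = 433, Σx² = 106079, Σy² = 31565, Σxy = 57044
nΣxy − ΣxΣy = 342264 − 341637 = 627
nΣx² − (Σx)² = 636474 − 622521 = 13953; nΣy² − (Σy)² = 189390 − 187489 = 1901
r = 627 / √(13953 × 1901) = 627 / 5150.2090 ≈ 0.122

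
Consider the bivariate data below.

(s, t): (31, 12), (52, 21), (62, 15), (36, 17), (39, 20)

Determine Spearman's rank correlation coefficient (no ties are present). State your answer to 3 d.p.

0.400

Rank s: 1, 4, 5, 2, 3
Rank t: 1, 5, 2, 3, 4
d = rank(s) − rank(t): 0, -1, 3, -1, -1; Σd² = 12
ρ = 1 − 6Σd² / [n(n²−1)] = 1 − 6×12 / (5×24) = 1 − 72/120 ≈ 0.400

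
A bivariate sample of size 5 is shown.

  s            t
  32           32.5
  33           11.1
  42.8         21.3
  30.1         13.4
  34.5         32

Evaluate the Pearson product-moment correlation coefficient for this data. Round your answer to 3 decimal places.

0.112

n = 5, Σs = 172.4, Σt = 110.3, Σs² = 6041.1, Σt² = 2836.71, Σst = 3825.28
nΣst − ΣsΣt = 19126.4 − 19015.72 = 110.68
nΣs² − (Σs)² = 30205.5 − 29721.76 = 483.74; nΣt² − (Σt)² = 14183.55 − 12166.09 = 2017.46
r = 110.68 / √(483.74 × 2017.46) = 110.68 / 987.8897 ≈ 0.112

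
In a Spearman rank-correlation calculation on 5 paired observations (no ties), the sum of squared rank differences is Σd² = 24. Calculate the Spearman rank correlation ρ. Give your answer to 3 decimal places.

-0.200

ρ = 1 − 6Σd² / [n(n²−1)] = 1 − 6×24 / (5×24)
  = 1 − 144/120 = 1 − 1.2000 ≈ -0.200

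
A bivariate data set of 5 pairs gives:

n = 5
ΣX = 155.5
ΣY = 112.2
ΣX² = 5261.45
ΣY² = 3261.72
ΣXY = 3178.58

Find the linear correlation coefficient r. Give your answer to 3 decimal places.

-0.553

r = (nΣXY − ΣXΣY) / √[(nΣX² − (ΣX)²)(nΣY² − (ΣY)²)]
Numerator: 5×3178.58 − 155.5×112.2 = -1554.2
Denominator: √[(26307.25 − 24180.25)(16308.6 − 12588.84)] = √[2127 × 3719.76] = 2812.8152
r = -1554.2 / 2812.8152 ≈ -0.553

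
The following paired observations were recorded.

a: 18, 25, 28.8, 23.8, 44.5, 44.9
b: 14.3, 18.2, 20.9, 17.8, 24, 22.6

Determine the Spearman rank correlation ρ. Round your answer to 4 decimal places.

Rank a: 1, 3, 4, 2, 5, 6
Rank b: 1, 3, 4, 2, 6, 5
d = rank(a) − rank(b): 0, 0, 0, 0, -1, 1; Σd² = 2
ρ = 1 − 6Σd² / [n(n²−1)] = 1 − 6×2 / (6×35) = 1 − 12/210 ≈ 0.9429

0.9429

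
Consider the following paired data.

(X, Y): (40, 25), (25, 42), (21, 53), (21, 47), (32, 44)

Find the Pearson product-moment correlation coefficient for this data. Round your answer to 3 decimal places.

n = 5, ΣX = 139, ΣY = 211, ΣX² = 4131, ΣY² = 9343, ΣXY = 5558
nΣXY − ΣXΣY = 27790 − 29329 = -1539
nΣX² − (ΣX)² = 20655 − 19321 = 1334; nΣY² − (ΣY)² = 46715 − 44521 = 2194
r = -1539 / √(1334 × 2194) = -1539 / 1710.7881 ≈ -0.900

-0.900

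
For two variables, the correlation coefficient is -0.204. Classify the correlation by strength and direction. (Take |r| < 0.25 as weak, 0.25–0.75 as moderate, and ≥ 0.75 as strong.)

weak negative

r = -0.204 < 0 so the relationship is negative.
|r| = 0.204, which falls in the weak range.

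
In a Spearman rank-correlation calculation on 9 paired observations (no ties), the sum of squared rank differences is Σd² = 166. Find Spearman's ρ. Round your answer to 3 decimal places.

-0.383

ρ = 1 − 6Σd² / [n(n²−1)] = 1 − 6×166 / (9×80)
  = 1 − 996/720 = 1 − 1.3833 ≈ -0.383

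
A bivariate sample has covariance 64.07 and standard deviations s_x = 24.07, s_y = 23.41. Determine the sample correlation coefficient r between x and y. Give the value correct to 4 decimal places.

r = Cov(x,y) / (s_x · s_y) = 64.07 / (24.07 × 23.41)
  = 64.07 / 563.4787 ≈ 0.1137

0.1137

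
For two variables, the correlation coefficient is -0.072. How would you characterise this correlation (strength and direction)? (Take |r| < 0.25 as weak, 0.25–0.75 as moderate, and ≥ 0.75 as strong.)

weak negative

r = -0.072 < 0 so the relationship is negative.
|r| = 0.072, which falls in the weak range.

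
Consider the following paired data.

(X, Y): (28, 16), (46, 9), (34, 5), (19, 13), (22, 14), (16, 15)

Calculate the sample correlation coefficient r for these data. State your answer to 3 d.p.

-0.655

n = 6, ΣX = 165, ΣY = 72, ΣX² = 5157, ΣY² = 952, ΣXY = 1827
nΣXY − ΣXΣY = 10962 − 11880 = -918
nΣX² − (ΣX)² = 30942 − 27225 = 3717; nΣY² − (ΣY)² = 5712 − 5184 = 528
r = -918 / √(3717 × 528) = -918 / 1400.9197 ≈ -0.655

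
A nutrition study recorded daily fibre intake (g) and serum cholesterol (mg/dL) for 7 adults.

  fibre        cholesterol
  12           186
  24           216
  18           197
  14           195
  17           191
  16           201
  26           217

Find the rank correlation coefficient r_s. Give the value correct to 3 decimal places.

0.821

Rank fibre: 1, 6, 5, 2, 4, 3, 7
Rank cholesterol: 1, 6, 4, 3, 2, 5, 7
d = rank(fibre) − rank(cholesterol): 0, 0, 1, -1, 2, -2, 0; Σd² = 10
ρ = 1 − 6Σd² / [n(n²−1)] = 1 − 6×10 / (7×48) = 1 − 60/336 ≈ 0.821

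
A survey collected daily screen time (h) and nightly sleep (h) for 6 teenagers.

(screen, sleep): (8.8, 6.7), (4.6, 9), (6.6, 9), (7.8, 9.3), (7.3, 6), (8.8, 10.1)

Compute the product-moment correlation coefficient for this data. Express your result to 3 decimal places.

-0.124

n = 6, Σx = 43.9, Σy = 50.1, Σx² = 333.73, Σy² = 431.39, Σxy = 364.98
nΣxy − ΣxΣy = 2189.88 − 2199.39 = -9.51
nΣx² − (Σx)² = 2002.38 − 1927.21 = 75.17; nΣy² − (Σy)² = 2588.34 − 2510.01 = 78.33
r = -9.51 / √(75.17 × 78.33) = -9.51 / 76.7337 ≈ -0.124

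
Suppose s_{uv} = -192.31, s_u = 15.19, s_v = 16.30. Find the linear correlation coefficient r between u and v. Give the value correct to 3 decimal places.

r = Cov(u,v) / (s_u · s_v) = -192.31 / (15.19 × 16.30)
  = -192.31 / 247.5970 ≈ -0.777

-0.777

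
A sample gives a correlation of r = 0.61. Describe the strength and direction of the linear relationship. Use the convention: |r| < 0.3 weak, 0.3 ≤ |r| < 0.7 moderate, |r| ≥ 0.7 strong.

r = 0.61 > 0 so the relationship is positive.
|r| = 0.61, which falls in the moderate range.

moderate positive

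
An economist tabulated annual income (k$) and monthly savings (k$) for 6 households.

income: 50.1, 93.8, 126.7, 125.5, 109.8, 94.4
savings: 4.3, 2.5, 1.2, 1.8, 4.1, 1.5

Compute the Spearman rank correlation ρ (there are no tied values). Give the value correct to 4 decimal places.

-0.7143

Rank income: 1, 2, 6, 5, 4, 3
Rank savings: 6, 4, 1, 3, 5, 2
d = rank(income) − rank(savings): -5, -2, 5, 2, -1, 1; Σd² = 60
ρ = 1 − 6Σd² / [n(n²−1)] = 1 − 6×60 / (6×35) = 1 − 360/210 ≈ -0.7143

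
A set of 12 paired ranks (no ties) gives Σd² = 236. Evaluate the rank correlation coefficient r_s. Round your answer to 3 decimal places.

ρ = 1 − 6Σd² / [n(n²−1)] = 1 − 6×236 / (12×143)
  = 1 − 1416/1716 = 1 − 0.8252 ≈ 0.175

0.175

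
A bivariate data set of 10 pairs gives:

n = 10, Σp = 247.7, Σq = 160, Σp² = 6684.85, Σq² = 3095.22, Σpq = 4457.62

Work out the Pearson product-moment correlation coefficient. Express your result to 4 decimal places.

r = (nΣpq − ΣpΣq) / √[(nΣp² − (Σp)²)(nΣq² − (Σq)²)]
Numerator: 10×4457.62 − 247.7×160 = 4944.2
Denominator: √[(66848.5 − 61355.29)(30952.2 − 25600)] = √[5493.21 × 5352.2] = 5422.2466
r = 4944.2 / 5422.2466 ≈ 0.9118

0.9118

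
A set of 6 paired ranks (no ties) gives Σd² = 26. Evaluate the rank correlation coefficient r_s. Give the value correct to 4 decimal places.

ρ = 1 − 6Σd² / [n(n²−1)] = 1 − 6×26 / (6×35)
  = 1 − 156/210 = 1 − 0.74286 ≈ 0.2571

0.2571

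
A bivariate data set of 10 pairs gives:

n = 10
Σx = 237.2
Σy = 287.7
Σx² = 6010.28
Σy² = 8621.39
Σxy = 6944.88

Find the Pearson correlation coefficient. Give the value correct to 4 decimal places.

0.3318

r = (nΣxy − ΣxΣy) / √[(nΣx² − (Σx)²)(nΣy² − (Σy)²)]
Numerator: 10×6944.88 − 237.2×287.7 = 1206.36
Denominator: √[(60102.8 − 56263.84)(86213.9 − 82771.29)] = √[3838.96 × 3442.61] = 3635.3875
r = 1206.36 / 3635.3875 ≈ 0.3318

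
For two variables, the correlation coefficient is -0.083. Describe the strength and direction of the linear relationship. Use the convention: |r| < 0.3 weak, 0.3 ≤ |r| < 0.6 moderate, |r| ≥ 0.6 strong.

weak negative

r = -0.083 < 0 so the relationship is negative.
|r| = 0.083, which falls in the weak range.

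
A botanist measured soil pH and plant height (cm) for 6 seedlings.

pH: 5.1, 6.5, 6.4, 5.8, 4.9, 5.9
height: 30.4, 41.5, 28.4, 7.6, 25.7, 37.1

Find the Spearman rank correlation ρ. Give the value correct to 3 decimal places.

0.600

Rank pH: 2, 6, 5, 3, 1, 4
Rank height: 4, 6, 3, 1, 2, 5
d = rank(pH) − rank(height): -2, 0, 2, 2, -1, -1; Σd² = 14
ρ = 1 − 6Σd² / [n(n²−1)] = 1 − 6×14 / (6×35) = 1 − 84/210 ≈ 0.600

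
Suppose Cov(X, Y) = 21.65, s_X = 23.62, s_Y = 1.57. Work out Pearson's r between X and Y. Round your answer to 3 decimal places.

0.584

r = Cov(X,Y) / (s_X · s_Y) = 21.65 / (23.62 × 1.57)
  = 21.65 / 37.0834 ≈ 0.584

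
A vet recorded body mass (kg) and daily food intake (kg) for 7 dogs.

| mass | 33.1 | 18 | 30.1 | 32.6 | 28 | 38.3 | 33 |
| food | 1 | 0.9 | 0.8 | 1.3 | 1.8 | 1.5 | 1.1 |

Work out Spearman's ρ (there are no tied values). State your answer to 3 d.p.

0.250

Rank mass: 6, 1, 3, 4, 2, 7, 5
Rank food: 3, 2, 1, 5, 7, 6, 4
d = rank(mass) − rank(food): 3, -1, 2, -1, -5, 1, 1; Σd² = 42
ρ = 1 − 6Σd² / [n(n²−1)] = 1 − 6×42 / (7×48) = 1 − 252/336 ≈ 0.250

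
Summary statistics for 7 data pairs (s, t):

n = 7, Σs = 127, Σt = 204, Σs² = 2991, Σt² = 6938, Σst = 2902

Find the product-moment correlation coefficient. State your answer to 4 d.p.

-0.9677

r = (nΣst − ΣsΣt) / √[(nΣs² − (Σs)²)(nΣt² − (Σt)²)]
Numerator: 7×2902 − 127×204 = -5594
Denominator: √[(20937 − 16129)(48566 − 41616)] = √[4808 × 6950] = 5780.6228
r = -5594 / 5780.6228 ≈ -0.9677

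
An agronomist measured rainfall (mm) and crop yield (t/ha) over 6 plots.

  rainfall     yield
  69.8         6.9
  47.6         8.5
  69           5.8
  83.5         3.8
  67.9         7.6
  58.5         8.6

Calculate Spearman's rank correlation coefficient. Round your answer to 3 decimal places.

Rank rainfall: 5, 1, 4, 6, 3, 2
Rank yield: 3, 5, 2, 1, 4, 6
d = rank(rainfall) − rank(yield): 2, -4, 2, 5, -1, -4; Σd² = 66
ρ = 1 − 6Σd² / [n(n²−1)] = 1 − 6×66 / (6×35) = 1 − 396/210 ≈ -0.886

-0.886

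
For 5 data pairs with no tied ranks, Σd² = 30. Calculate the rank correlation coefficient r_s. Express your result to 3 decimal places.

ρ = 1 − 6Σd² / [n(n²−1)] = 1 − 6×30 / (5×24)
  = 1 − 180/120 = 1 − 1.5000 ≈ -0.500

-0.500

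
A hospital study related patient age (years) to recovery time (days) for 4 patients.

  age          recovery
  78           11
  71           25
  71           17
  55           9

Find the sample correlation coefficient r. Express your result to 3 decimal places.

0.345

n = 4, Σx = 275, Σy = 62, Σx² = 19191, Σy² = 1116, Σxy = 4335
nΣxy − ΣxΣy = 17340 − 17050 = 290
nΣx² − (Σx)² = 76764 − 75625 = 1139; nΣy² − (Σy)² = 4464 − 3844 = 620
r = 290 / √(1139 × 620) = 290 / 840.3452 ≈ 0.345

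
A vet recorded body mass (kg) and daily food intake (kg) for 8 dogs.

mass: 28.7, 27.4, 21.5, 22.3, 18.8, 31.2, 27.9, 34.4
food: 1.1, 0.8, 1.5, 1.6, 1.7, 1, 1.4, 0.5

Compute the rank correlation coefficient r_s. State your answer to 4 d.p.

Rank mass: 6, 4, 2, 3, 1, 7, 5, 8
Rank food: 4, 2, 6, 7, 8, 3, 5, 1
d = rank(mass) − rank(food): 2, 2, -4, -4, -7, 4, 0, 7; Σd² = 154
ρ = 1 − 6Σd² / [n(n²−1)] = 1 − 6×154 / (8×63) = 1 − 924/504 ≈ -0.8333

-0.8333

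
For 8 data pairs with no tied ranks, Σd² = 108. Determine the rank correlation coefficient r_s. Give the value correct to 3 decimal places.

-0.286

ρ = 1 − 6Σd² / [n(n²−1)] = 1 − 6×108 / (8×63)
  = 1 − 648/504 = 1 − 1.2857 ≈ -0.286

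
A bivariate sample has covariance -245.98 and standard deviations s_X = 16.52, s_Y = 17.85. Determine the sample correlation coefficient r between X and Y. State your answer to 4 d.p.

r = Cov(X,Y) / (s_X · s_Y) = -245.98 / (16.52 × 17.85)
  = -245.98 / 294.8820 ≈ -0.8342

-0.8342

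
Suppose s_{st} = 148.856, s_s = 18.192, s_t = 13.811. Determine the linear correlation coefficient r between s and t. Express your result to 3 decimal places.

r = Cov(s,t) / (s_s · s_t) = 148.856 / (18.192 × 13.811)
  = 148.856 / 251.2497 ≈ 0.592

0.592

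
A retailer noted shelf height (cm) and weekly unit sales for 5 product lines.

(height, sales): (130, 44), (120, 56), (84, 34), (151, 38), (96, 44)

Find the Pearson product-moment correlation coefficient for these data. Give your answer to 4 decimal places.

0.1785

n = 5, Σx = 581, Σy = 216, Σx² = 70373, Σy² = 9608, Σxy = 25258
nΣxy − ΣxΣy = 126290 − 125496 = 794
nΣx² − (Σx)² = 351865 − 337561 = 14304; nΣy² − (Σy)² = 48040 − 46656 = 1384
r = 794 / √(14304 × 1384) = 794 / 4449.3523 ≈ 0.1785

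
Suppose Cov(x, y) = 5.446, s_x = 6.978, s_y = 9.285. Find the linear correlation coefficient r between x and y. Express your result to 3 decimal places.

0.084

r = Cov(x,y) / (s_x · s_y) = 5.446 / (6.978 × 9.285)
  = 5.446 / 64.7907 ≈ 0.084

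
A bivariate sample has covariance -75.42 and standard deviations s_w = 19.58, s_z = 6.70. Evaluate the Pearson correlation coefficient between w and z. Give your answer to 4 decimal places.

-0.5749

r = Cov(w,z) / (s_w · s_z) = -75.42 / (19.58 × 6.70)
  = -75.42 / 131.1860 ≈ -0.5749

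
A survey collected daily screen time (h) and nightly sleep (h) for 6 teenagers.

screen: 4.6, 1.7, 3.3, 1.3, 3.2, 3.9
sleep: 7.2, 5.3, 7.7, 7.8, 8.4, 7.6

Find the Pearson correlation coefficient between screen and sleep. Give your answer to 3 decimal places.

n = 6, Σx = 18, Σy = 44, Σx² = 62.08, Σy² = 328.38, Σxy = 134.2
nΣxy − ΣxΣy = 805.2 − 792 = 13.2
nΣx² − (Σx)² = 372.48 − 324 = 48.48; nΣy² − (Σy)² = 1970.28 − 1936 = 34.28
r = 13.2 / √(48.48 × 34.28) = 13.2 / 40.7663 ≈ 0.324

0.324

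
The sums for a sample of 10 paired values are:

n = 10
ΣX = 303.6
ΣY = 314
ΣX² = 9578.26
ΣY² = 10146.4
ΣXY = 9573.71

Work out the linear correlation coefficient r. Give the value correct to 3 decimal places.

r = (nΣXY − ΣXΣY) / √[(nΣX² − (ΣX)²)(nΣY² − (ΣY)²)]
Numerator: 10×9573.71 − 303.6×314 = 406.7
Denominator: √[(95782.6 − 92172.96)(101464 − 98596)] = √[3609.64 × 2868] = 3217.5220
r = 406.7 / 3217.5220 ≈ 0.126

0.126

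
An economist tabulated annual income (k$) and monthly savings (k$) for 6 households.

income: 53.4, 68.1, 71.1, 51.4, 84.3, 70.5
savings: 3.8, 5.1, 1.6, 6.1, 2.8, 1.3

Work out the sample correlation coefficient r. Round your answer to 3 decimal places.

-0.600

n = 6, Σx = 398.8, Σy = 20.7, Σx² = 27263.08, Σy² = 89.75, Σxy = 1305.22
nΣxy − ΣxΣy = 7831.32 − 8255.16 = -423.84
nΣx² − (Σx)² = 163578.48 − 159041.44 = 4537.04; nΣy² − (Σy)² = 538.5 − 428.49 = 110.01
r = -423.84 / √(4537.04 × 110.01) = -423.84 / 706.4841 ≈ -0.600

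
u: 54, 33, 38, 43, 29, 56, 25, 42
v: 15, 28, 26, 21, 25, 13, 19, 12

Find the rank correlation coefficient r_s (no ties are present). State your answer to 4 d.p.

Rank u: 7, 3, 4, 6, 2, 8, 1, 5
Rank v: 3, 8, 7, 5, 6, 2, 4, 1
d = rank(u) − rank(v): 4, -5, -3, 1, -4, 6, -3, 4; Σd² = 128
ρ = 1 − 6Σd² / [n(n²−1)] = 1 − 6×128 / (8×63) = 1 − 768/504 ≈ -0.5238

-0.5238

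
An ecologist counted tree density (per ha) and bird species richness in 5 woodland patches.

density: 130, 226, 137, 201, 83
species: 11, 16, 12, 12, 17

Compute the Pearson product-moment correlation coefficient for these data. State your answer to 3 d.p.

-0.087

n = 5, Σx = 777, Σy = 68, Σx² = 134035, Σy² = 954, Σxy = 10513
nΣxy − ΣxΣy = 52565 − 52836 = -271
nΣx² − (Σx)² = 670175 − 603729 = 66446; nΣy² − (Σy)² = 4770 − 4624 = 146
r = -271 / √(66446 × 146) = -271 / 3114.6615 ≈ -0.087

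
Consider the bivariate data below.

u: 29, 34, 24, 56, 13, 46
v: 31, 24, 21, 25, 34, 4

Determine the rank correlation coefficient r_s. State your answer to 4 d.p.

Rank u: 3, 4, 2, 6, 1, 5
Rank v: 5, 3, 2, 4, 6, 1
d = rank(u) − rank(v): -2, 1, 0, 2, -5, 4; Σd² = 50
ρ = 1 − 6Σd² / [n(n²−1)] = 1 − 6×50 / (6×35) = 1 − 300/210 ≈ -0.4286

-0.4286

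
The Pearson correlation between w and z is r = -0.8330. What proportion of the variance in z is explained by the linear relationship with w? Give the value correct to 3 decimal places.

0.694

r² = (-0.8330)² = 0.694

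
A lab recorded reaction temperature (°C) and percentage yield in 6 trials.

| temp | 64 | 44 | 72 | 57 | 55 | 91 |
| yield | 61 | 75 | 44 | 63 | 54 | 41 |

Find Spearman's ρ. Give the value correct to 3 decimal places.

Rank temp: 4, 1, 5, 3, 2, 6
Rank yield: 4, 6, 2, 5, 3, 1
d = rank(temp) − rank(yield): 0, -5, 3, -2, -1, 5; Σd² = 64
ρ = 1 − 6Σd² / [n(n²−1)] = 1 − 6×64 / (6×35) = 1 − 384/210 ≈ -0.829

-0.829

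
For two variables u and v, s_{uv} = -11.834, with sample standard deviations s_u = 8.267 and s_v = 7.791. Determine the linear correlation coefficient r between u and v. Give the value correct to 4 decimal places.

-0.1837

r = Cov(u,v) / (s_u · s_v) = -11.834 / (8.267 × 7.791)
  = -11.834 / 64.4082 ≈ -0.1837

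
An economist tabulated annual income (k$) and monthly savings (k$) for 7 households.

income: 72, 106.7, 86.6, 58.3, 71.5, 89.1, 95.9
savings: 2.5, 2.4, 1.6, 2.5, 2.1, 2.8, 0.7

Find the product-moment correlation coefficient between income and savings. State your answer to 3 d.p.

n = 7, Σx = 580.1, Σy = 14.6, Σx² = 49715.21, Σy² = 33.56, Σxy = 1187.15
nΣxy − ΣxΣy = 8310.05 − 8469.46 = -159.41
nΣx² − (Σx)² = 348006.47 − 336516.01 = 11490.46; nΣy² − (Σy)² = 234.92 − 213.16 = 21.76
r = -159.41 / √(11490.46 × 21.76) = -159.41 / 500.0324 ≈ -0.319

-0.319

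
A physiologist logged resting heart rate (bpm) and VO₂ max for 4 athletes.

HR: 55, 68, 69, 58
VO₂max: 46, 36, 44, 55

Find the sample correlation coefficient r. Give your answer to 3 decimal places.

-0.658

n = 4, Σx = 250, Σy = 181, Σx² = 15774, Σy² = 8373, Σxy = 11204
nΣxy − ΣxΣy = 44816 − 45250 = -434
nΣx² − (Σx)² = 63096 − 62500 = 596; nΣy² − (Σy)² = 33492 − 32761 = 731
r = -434 / √(596 × 731) = -434 / 660.0576 ≈ -0.658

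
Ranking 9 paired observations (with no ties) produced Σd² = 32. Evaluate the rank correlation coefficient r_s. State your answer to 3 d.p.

ρ = 1 − 6Σd² / [n(n²−1)] = 1 − 6×32 / (9×80)
  = 1 − 192/720 = 1 − 0.2667 ≈ 0.733

0.733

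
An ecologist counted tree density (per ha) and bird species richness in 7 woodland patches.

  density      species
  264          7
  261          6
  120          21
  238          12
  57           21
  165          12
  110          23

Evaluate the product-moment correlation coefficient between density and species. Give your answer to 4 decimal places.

-0.9231

n = 7, Σx = 1215, Σy = 102, Σx² = 251435, Σy² = 1784, Σxy = 14497
nΣxy − ΣxΣy = 101479 − 123930 = -22451
nΣx² − (Σx)² = 1760045 − 1476225 = 283820; nΣy² − (Σy)² = 12488 − 10404 = 2084
r = -22451 / √(283820 × 2084) = -22451 / 24320.3799 ≈ -0.9231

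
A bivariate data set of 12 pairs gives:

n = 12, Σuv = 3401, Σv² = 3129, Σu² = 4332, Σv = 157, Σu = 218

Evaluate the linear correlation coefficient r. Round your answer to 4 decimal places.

0.8683

r = (nΣuv − ΣuΣv) / √[(nΣu² − (Σu)²)(nΣv² − (Σv)²)]
Numerator: 12×3401 − 218×157 = 6586
Denominator: √[(51984 − 47524)(37548 − 24649)] = √[4460 × 12899] = 7584.8230
r = 6586 / 7584.8230 ≈ 0.8683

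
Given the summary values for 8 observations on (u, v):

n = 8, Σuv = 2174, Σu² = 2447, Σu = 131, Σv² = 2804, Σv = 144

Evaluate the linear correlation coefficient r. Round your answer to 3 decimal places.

-0.727

r = (nΣuv − ΣuΣv) / √[(nΣu² − (Σu)²)(nΣv² − (Σv)²)]
Numerator: 8×2174 − 131×144 = -1472
Denominator: √[(19576 − 17161)(22432 − 20736)] = √[2415 × 1696] = 2023.8182
r = -1472 / 2023.8182 ≈ -0.727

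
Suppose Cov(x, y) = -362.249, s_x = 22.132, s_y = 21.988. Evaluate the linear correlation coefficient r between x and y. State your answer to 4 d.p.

-0.7444

r = Cov(x,y) / (s_x · s_y) = -362.249 / (22.132 × 21.988)
  = -362.249 / 486.6384 ≈ -0.7444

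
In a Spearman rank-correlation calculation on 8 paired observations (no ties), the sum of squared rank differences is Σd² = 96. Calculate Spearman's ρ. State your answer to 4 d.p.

-0.1429

ρ = 1 − 6Σd² / [n(n²−1)] = 1 − 6×96 / (8×63)
  = 1 − 576/504 = 1 − 1.14286 ≈ -0.1429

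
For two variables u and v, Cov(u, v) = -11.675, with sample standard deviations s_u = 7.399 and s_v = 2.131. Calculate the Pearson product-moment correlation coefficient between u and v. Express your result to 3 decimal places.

-0.740

r = Cov(u,v) / (s_u · s_v) = -11.675 / (7.399 × 2.131)
  = -11.675 / 15.7673 ≈ -0.740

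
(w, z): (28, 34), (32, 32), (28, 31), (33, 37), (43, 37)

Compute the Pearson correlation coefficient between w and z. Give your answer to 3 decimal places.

n = 5, Σw = 164, Σz = 171, Σw² = 5530, Σz² = 5879, Σwz = 5656
nΣwz − ΣwΣz = 28280 − 28044 = 236
nΣw² − (Σw)² = 27650 − 26896 = 754; nΣz² − (Σz)² = 29395 − 29241 = 154
r = 236 / √(754 × 154) = 236 / 340.7580 ≈ 0.693

0.693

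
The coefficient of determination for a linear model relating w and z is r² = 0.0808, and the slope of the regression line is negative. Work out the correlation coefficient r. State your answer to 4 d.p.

-0.2843

|r| = √0.0808 = 0.2843
The association is negative, so r = −0.2843.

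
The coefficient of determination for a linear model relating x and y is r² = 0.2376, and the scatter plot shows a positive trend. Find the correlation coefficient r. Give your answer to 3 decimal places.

0.487

|r| = √0.2376 = 0.487
The association is positive, so r = 0.487.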